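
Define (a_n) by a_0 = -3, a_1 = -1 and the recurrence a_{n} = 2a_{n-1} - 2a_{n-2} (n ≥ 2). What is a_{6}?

-16

The ordinary generating function has denominator 1 - 2q + 2q^2.
Iterating the recurrence: a_0,…,a_{6} = -3, -1, 4, 10, 12, 4, -16.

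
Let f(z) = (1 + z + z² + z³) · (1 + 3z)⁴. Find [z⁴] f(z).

(1 + z + z² + z³) has coefficients 1,1,1,1 for degrees 0…3.
(1 + 3z)⁴ has coefficients 1,12,54,108,81 for degrees 0…4.
[z⁴] = 1·81 + 1·108 + 1·54 + 1·12 = 255.

255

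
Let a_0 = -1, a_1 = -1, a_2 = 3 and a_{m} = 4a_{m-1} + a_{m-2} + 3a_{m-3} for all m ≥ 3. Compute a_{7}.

2785

The ordinary generating function has denominator 1 - 4x - x^2 - 3x^3.
Iterating the recurrence: a_0,…,a_{7} = -1, -1, 3, 8, 32, 145, 636, 2785.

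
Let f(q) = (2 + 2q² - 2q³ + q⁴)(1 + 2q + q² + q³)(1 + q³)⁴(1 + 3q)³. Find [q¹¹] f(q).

1774

(2 + 2q² - 2q³ + q⁴) has coefficients 2,0,2,-2,1 for degrees 0…4.
(1 + 2q + q² + q³) has coefficients 1,2,1,1,0,0,0,0,0,0,0,0 for degrees 0…11.
Multiplying by (1 + q³)⁴ gives running coefficients 1,2,1,5,8,4,10,12,6,10,8,4 for degrees 0…11.
Finally multiplying by (1 + 3q)³, the product of all factors after the first has coefficients 1,11,46,95,134,238,397,426,492,658,584,508 for degrees 0…11.
[q¹¹] = 2·508 + 2·658 − 2·492 + 1·426 = 1774.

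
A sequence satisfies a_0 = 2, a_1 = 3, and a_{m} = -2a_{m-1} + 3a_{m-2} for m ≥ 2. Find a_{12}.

-132858

The ordinary generating function has denominator 1 + 2t - 3t^2.
Iterating the recurrence: a_0,…,a_{12} = 2, 3, 0, 9, -18, 63, -180, 549, -1638, 4923, -14760, 44289, -132858.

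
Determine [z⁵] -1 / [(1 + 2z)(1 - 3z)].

Partial fractions give a closed form: a_n = (-2/5)·(-2)^n + (-3/5)·3^n.
At n = 5: a_5 = -133.

-133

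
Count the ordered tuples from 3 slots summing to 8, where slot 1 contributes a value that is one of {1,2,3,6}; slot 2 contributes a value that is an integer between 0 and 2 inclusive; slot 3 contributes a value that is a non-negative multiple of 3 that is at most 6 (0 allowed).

4

The generating function for the choices is (t + t² + t³ + t⁶)·(1 + t + t²)·(1 + t³ + t⁶); the count is [t⁸].
(t + t² + t³ + t⁶) has coefficients 0,1,1,1,0,0,1 for degrees 0…6.
(1 + t + t²) has coefficients 1,1,1,0,0,0,0,0,0 for degrees 0…8.
Finally multiplying by (1 + t³ + t⁶), the product of all factors after the first has coefficients 1,1,1,1,1,1,1,1,1 for degrees 0…8.
[t⁸] = 1·1 + 1·1 + 1·1 + 1·1 = 4.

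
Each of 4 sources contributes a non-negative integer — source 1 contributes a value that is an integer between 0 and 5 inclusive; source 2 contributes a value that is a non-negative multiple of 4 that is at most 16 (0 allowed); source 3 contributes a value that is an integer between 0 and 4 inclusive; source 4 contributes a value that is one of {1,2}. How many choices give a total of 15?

15

The generating function for the choices is (1 + z + z^2 + z^3 + z^4 + z^5)·(1 + z^4 + z^8 + z^12 + z^16)·(1 + z + z^2 + z^3 + z^4)·(z + z^2); the count is [z^15].
(1 + z + z^2 + z^3 + z^4 + z^5) has coefficients 1,1,1,1,1,1 for degrees 0…5.
(1 + z^4 + z^8 + z^12 + z^16) has coefficients 1,0,0,0,1,0,0,0,1,0,0,0,1,0,0,0 for degrees 0…15.
Multiplying by (1 + z + z^2 + z^3 + z^4) gives running coefficients 1,1,1,1,2,1,1,1,2,1,1,1,2,1,1,1 for degrees 0…15.
Finally multiplying by (z + z^2), the product of all factors after the first has coefficients 0,1,2,2,2,3,3,2,2,3,3,2,2,3,3,2 for degrees 0…15.
[z^15] = 1·2 + 1·3 + 1·3 + 1·2 + 1·2 + 1·3 = 15.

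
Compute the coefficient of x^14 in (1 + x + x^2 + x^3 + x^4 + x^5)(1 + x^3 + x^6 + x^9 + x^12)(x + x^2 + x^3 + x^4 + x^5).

(1 + x + x^2 + x^3 + x^4 + x^5) has coefficients 1,1,1,1,1,1 for degrees 0…5.
(1 + x^3 + x^6 + x^9 + x^12) has coefficients 1,0,0,1,0,0,1,0,0,1,0,0,1,0,0 for degrees 0…14.
Finally multiplying by (x + x^2 + x^3 + x^4 + x^5), the product of all factors after the first has coefficients 0,1,1,1,2,2,1,2,2,1,2,2,1,2,2 for degrees 0…14.
[x^14] = 1·2 + 1·2 + 1·1 + 1·2 + 1·2 + 1·1 = 10.

10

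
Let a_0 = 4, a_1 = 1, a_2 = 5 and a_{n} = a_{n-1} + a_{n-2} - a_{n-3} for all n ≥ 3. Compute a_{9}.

5

The ordinary generating function has denominator 1 - z - z^2 + z^3.
Iterating the recurrence: a_0,…,a_{9} = 4, 1, 5, 2, 6, 3, 7, 4, 8, 5.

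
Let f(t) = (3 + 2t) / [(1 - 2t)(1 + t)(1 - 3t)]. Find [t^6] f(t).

5673

Partial fractions give a closed form: a_n = (-16/3)·2^n + (1/12)·(-1)^n + (33/4)·3^n.
At n = 6: a_6 = 5673.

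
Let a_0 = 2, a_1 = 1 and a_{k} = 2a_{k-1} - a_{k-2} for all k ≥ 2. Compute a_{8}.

-6

The ordinary generating function has denominator 1 - 2y + y^2.
Iterating the recurrence: a_0,…,a_{8} = 2, 1, 0, -1, -2, -3, -4, -5, -6.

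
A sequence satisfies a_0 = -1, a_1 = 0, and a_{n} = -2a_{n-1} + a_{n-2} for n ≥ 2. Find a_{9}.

The ordinary generating function has denominator 1 + 2t - t^2.
Iterating the recurrence: a_0,…,a_{9} = -1, 0, -1, 2, -5, 12, -29, 70, -169, 408.

408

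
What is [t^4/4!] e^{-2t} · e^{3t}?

The EGF product rule gives c_4 = Σ_{k_1+k_2=4} C(4; k_1,k_2) · ∏ g_i(k_i), where e^{-2t} gives (-2)^k; e^{3t} gives (3)^k.
g_1(k) for k = 0…4: 1, -2, 4, -8, 16.
g_2(k) for k = 0…4: 1, 3, 9, 27, 81.
c_4 = Σ_k C(4,k)·g_1(k)·g_2(4−k) = 1·1·81 + 4·(-2)·27 + 6·4·9 + 4·(-8)·3 + 1·16·1 = 81 − 216 + 216 − 96 + 16 = 1.

1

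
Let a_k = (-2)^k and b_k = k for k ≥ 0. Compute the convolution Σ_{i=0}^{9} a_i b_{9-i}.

This is [x^9] in the product of the two ordinary generating functions.
Σ = 1·9 − 2·8 + 4·7 − 8·6 + 16·5 − 32·4 + 64·3 − 128·2 + 256·1 − 512·0 = 117.

117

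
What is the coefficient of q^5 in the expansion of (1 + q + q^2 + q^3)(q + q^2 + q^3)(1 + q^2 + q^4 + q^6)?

6

(1 + q + q^2 + q^3) has coefficients 1,1,1,1 for degrees 0…3.
(q + q^2 + q^3) has coefficients 0,1,1,1,0,0 for degrees 0…5.
Finally multiplying by (1 + q^2 + q^4 + q^6), the product of all factors after the first has coefficients 0,1,1,2,1,2 for degrees 0…5.
[q^5] = 1·2 + 1·1 + 1·2 + 1·1 = 6.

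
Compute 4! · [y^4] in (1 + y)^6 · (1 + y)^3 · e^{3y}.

14013

The EGF product rule gives c_4 = Σ_{k_1+k_2+k_3=4} C(4; k_1,k_2,k_3) · ∏ g_i(k_i), where (1+y)^6 gives the falling factorial (6)_k; (1+y)^3 gives the falling factorial (3)_k; e^{3y} gives (3)^k.
g_1(k) for k = 0…4: 1, 6, 30, 120, 360.
g_2(k) for k = 0…4: 1, 3, 6, 6, 0.
g_3(k) for k = 0…4: 1, 3, 9, 27, 81.
First combine the last two factors: h(k) = Σ_j C(k,j)·g_2(j)·g_3(k−j) for k = 0…4: 1, 6, 33, 168, 801.
c_4 = Σ_k C(4,k)·g_1(k)·h(4−k) = 1·1·801 + 4·6·168 + 6·30·33 + 4·120·6 + 1·360·1 = 801 + 4032 + 5940 + 2880 + 360 = 14013.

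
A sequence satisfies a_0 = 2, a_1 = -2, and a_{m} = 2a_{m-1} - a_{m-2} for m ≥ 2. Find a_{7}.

The ordinary generating function has denominator 1 - 2q + q^2.
Iterating the recurrence: a_0,…,a_{7} = 2, -2, -6, -10, -14, -18, -22, -26.

-26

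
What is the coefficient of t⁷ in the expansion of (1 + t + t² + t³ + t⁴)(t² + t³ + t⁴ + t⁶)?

3

(1 + t + t² + t³ + t⁴) has coefficients 1,1,1,1,1 for degrees 0…4.
(t² + t³ + t⁴ + t⁶) has coefficients 0,0,1,1,1,0,1,0 for degrees 0…7.
[t⁷] = 1·0 + 1·1 + 1·0 + 1·1 + 1·1 = 3.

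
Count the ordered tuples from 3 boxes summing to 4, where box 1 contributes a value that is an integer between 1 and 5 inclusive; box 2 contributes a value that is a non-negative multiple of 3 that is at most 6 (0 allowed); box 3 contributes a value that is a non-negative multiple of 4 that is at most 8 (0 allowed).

The generating function for the choices is (y + y² + y³ + y⁴ + y⁵)·(1 + y³ + y⁶)·(1 + y⁴ + y⁸); the count is [y⁴].
(y + y² + y³ + y⁴ + y⁵) has coefficients 0,1,1,1,1 for degrees 0…4.
(1 + y³ + y⁶) has coefficients 1,0,0,1,0 for degrees 0…4.
Finally multiplying by (1 + y⁴ + y⁸), the product of all factors after the first has coefficients 1,0,0,1,1 for degrees 0…4.
[y⁴] = 1·1 + 1·0 + 1·0 + 1·1 = 2.

2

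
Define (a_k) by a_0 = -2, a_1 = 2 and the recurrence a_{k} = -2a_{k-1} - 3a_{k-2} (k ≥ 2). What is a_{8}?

-34

The ordinary generating function has denominator 1 + 2y + 3y^2.
Iterating the recurrence: a_0,…,a_{8} = -2, 2, 2, -10, 14, 2, -46, 86, -34.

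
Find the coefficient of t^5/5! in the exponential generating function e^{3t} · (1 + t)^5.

The EGF product rule gives c_5 = Σ_{k_1+k_2=5} C(5; k_1,k_2) · ∏ g_i(k_i), where e^{3t} gives (3)^k; (1+t)^5 gives the falling factorial (5)_k.
g_1(k) for k = 0…5: 1, 3, 9, 27, 81, 243.
g_2(k) for k = 0…5: 1, 5, 20, 60, 120, 120.
c_5 = Σ_k C(5,k)·g_1(k)·g_2(5−k) = 1·1·120 + 5·3·120 + 10·9·60 + 10·27·20 + 5·81·5 + 1·243·1 = 120 + 1800 + 5400 + 5400 + 2025 + 243 = 14988.

14988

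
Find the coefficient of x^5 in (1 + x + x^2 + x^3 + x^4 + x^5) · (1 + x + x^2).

3

(1 + x + x^2 + x^3 + x^4 + x^5) has coefficients 1,1,1,1,1,1 for degrees 0…5.
(1 + x + x^2) has coefficients 1,1,1,0,0,0 for degrees 0…5.
[x^5] = 1·0 + 1·0 + 1·0 + 1·1 + 1·1 + 1·1 = 3.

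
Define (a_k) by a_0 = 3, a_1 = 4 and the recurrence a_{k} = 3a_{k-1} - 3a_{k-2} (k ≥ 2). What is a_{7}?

-108

The ordinary generating function has denominator 1 - 3t + 3t^2.
Iterating the recurrence: a_0,…,a_{7} = 3, 4, 3, -3, -18, -45, -81, -108.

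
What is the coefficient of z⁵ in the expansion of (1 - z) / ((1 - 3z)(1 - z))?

The denominator gives the recurrence a_n = 4a_(n−1) − 3a_(n−2) for n ≥ 2; the numerator fixes a_0 = 1, a_1 = 3.
Iterating: 1, 3, 9, 27, 81, 243, so a_5 = 243.

243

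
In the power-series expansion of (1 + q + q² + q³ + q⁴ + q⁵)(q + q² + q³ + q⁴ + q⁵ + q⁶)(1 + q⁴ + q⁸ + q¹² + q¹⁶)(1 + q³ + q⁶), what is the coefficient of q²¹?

27

(1 + q + q² + q³ + q⁴ + q⁵) has coefficients 1,1,1,1,1,1 for degrees 0…5.
(q + q² + q³ + q⁴ + q⁵ + q⁶) has coefficients 0,1,1,1,1,1,1,0,0,0,0,0,0,0,0,0,0,0,0,0,0,0 for degrees 0…21.
Multiplying by (1 + q⁴ + q⁸ + q¹² + q¹⁶) gives running coefficients 0,1,1,1,1,2,2,1,1,2,2,1,1,2,2,1,1,2,2,1,1,1 for degrees 0…21.
Finally multiplying by (1 + q³ + q⁶), the product of all factors after the first has coefficients 0,1,1,1,2,3,3,3,4,5,4,4,5,5,4,4,5,5,4,4,5,4 for degrees 0…21.
[q²¹] = 1·4 + 1·5 + 1·4 + 1·4 + 1·5 + 1·5 = 27.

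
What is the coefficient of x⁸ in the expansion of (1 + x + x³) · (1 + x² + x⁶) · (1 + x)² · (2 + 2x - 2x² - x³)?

(1 + x + x³) has coefficients 1,1,0,1 for degrees 0…3.
(1 + x² + x⁶) has coefficients 1,0,1,0,0,0,1,0,0 for degrees 0…8.
Multiplying by (1 + x)² gives running coefficients 1,2,2,2,1,0,1,2,1 for degrees 0…8.
Finally multiplying by (2 + 2x - 2x² - x³), the product of all factors after the first has coefficients 2,6,6,3,0,-4,-2,5,4 for degrees 0…8.
[x⁸] = 1·4 + 1·5 + 1·(-4) = 5.

5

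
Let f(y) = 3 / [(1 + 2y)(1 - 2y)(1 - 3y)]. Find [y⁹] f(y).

104445

Partial fractions give a closed form: a_n = (3/5)·(-2)^n + (-3)·2^n + (27/5)·3^n.
At n = 9: a_9 = 104445.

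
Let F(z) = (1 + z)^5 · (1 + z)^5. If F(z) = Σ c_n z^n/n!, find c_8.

1814400

The EGF product rule gives c_8 = Σ_{k_1+k_2=8} C(8; k_1,k_2) · ∏ g_i(k_i), where (1+z)^5 gives the falling factorial (5)_k; (1+z)^5 gives the falling factorial (5)_k.
g_1(k) for k = 0…8: 1, 5, 20, 60, 120, 120, 0, 0, 0.
g_2(k) for k = 0…8: 1, 5, 20, 60, 120, 120, 0, 0, 0.
c_8 = Σ_k C(8,k)·g_1(k)·g_2(8−k) = 56·60·120 + 70·120·120 + 56·120·60 = 403200 + 1008000 + 403200 = 1814400.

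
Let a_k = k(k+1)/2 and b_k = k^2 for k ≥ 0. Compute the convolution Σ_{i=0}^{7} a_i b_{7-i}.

378

This is [x^7] in the product of the two ordinary generating functions.
Σ = 0·49 + 1·36 + 3·25 + 6·16 + 10·9 + 15·4 + 21·1 + 28·0 = 378.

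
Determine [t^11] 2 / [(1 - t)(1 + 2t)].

Partial fractions give a closed form: a_n = (2/3)·1^n + (4/3)·(-2)^n.
At n = 11: a_11 = -2730.

-2730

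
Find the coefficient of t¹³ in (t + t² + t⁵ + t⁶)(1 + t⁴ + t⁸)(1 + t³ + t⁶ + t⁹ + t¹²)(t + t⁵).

(t + t² + t⁵ + t⁶) has coefficients 0,1,1,0,0,1,1 for degrees 0…6.
(1 + t⁴ + t⁸) has coefficients 1,0,0,0,1,0,0,0,1,0,0,0,0,0 for degrees 0…13.
Multiplying by (1 + t³ + t⁶ + t⁹ + t¹²) gives running coefficients 1,0,0,1,1,0,1,1,1,1,1,1,1,1 for degrees 0…13.
Finally multiplying by (t + t⁵), the product of all factors after the first has coefficients 0,1,0,0,1,2,0,1,2,2,1,2,2,2 for degrees 0…13.
[t¹³] = 1·2 + 1·2 + 1·2 + 1·1 = 7.

7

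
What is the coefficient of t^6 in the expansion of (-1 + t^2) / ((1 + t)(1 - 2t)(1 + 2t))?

Partial fractions give a closed form: a_n = (-1/4)·2^n + (-3/4)·(-2)^n.
At n = 6: a_6 = -64.

-64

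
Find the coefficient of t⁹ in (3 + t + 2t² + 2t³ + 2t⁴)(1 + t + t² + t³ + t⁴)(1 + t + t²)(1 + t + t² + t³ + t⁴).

(3 + t + 2t² + 2t³ + 2t⁴) has coefficients 3,1,2,2,2 for degrees 0…4.
(1 + t + t² + t³ + t⁴) has coefficients 1,1,1,1,1,0,0,0,0,0 for degrees 0…9.
Multiplying by (1 + t + t²) gives running coefficients 1,2,3,3,3,2,1,0,0,0 for degrees 0…9.
Finally multiplying by (1 + t + t² + t³ + t⁴), the product of all factors after the first has coefficients 1,3,6,9,12,13,12,9,6,3 for degrees 0…9.
[t⁹] = 3·3 + 1·6 + 2·9 + 2·12 + 2·13 = 83.

83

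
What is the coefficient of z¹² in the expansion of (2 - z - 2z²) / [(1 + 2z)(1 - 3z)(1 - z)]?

693058

The denominator gives the recurrence a_n = 2a_(n−1) + 5a_(n−2) − 6a_(n−3) for n ≥ 3; the numerator fixes a_0 = 2, a_1 = 3, a_2 = 14.
Iterating: 2, 3, 14, 31, 114, 299, 982, 2775, 8666, 25315, 77310, 229199, 693058, so a_12 = 693058.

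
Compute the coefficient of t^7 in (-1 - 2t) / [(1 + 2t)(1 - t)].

The denominator gives the recurrence a_n = −a_(n−1) + 2a_(n−2) for n ≥ 2; the numerator fixes a_0 = -1, a_1 = -1.
Iterating: -1, -1, -1, -1, -1, -1, -1, -1, so a_7 = -1.

-1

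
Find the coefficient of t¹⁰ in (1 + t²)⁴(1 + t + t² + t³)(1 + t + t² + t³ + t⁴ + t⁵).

(1 + t²)⁴ has coefficients 1,0,4,0,6,0,4,0,1 for degrees 0…8.
(1 + t + t² + t³) has coefficients 1,1,1,1,0,0,0,0,0,0,0 for degrees 0…10.
Finally multiplying by (1 + t + t² + t³ + t⁴ + t⁵), the product of all factors after the first has coefficients 1,2,3,4,4,4,3,2,1,0,0 for degrees 0…10.
[t¹⁰] = 1·0 + 4·1 + 6·3 + 4·4 + 1·3 = 41.

41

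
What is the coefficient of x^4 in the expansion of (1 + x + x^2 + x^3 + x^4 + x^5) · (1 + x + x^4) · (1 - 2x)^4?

(1 + x + x^2 + x^3 + x^4 + x^5) has coefficients 1,1,1,1,1 for degrees 0…4.
(1 + x + x^4) has coefficients 1,1,0,0,1 for degrees 0…4.
Finally multiplying by (1 - 2x)^4, the product of all factors after the first has coefficients 1,-7,16,-8,-15 for degrees 0…4.
[x^4] = 1·(-15) + 1·(-8) + 1·16 + 1·(-7) + 1·1 = -13.

-13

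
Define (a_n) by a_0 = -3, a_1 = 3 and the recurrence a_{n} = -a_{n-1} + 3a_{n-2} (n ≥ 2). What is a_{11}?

The ordinary generating function has denominator 1 + x - 3x^2.
Iterating the recurrence: a_0,…,a_{11} = -3, 3, -12, 21, -57, 120, -291, 651, -1524, 3477, -8049, 18480.

18480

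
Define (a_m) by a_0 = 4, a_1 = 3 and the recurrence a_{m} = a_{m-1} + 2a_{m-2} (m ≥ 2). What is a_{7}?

297

The ordinary generating function has denominator 1 - t - 2t^2.
Iterating the recurrence: a_0,…,a_{7} = 4, 3, 11, 17, 39, 73, 151, 297.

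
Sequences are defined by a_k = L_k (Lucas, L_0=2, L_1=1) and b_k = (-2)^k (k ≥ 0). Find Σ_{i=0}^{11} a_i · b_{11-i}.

The convolution is the t^11 coefficient of A(t)B(t).
Σ = 2·(-2048) + 1·1024 + 3·(-512) + 4·256 + 7·(-128) + 11·64 + 18·(-32) + 29·16 + 47·(-8) + 76·4 + 123·(-2) + 199·1 = -4007.

-4007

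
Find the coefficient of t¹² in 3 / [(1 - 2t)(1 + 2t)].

12288

The denominator gives the recurrence a_n = 4a_(n−2) for n ≥ 2; the numerator fixes a_0 = 3, a_1 = 0.
Iterating: 3, 0, 12, 0, 48, 0, 192, 0, 768, 0, 3072, 0, 12288, so a_12 = 12288.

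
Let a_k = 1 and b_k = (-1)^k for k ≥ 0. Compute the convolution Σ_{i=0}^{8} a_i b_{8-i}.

1

This is [x^8] in the product of the two ordinary generating functions.
Σ = 1·1 + 1·(-1) + 1·1 + 1·(-1) + 1·1 + 1·(-1) + 1·1 + 1·(-1) + 1·1 = 1.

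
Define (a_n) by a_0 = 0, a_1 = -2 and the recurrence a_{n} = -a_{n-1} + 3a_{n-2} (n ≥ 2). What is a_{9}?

The ordinary generating function has denominator 1 + t - 3t^2.
Iterating the recurrence: a_0,…,a_{9} = 0, -2, 2, -8, 14, -38, 80, -194, 434, -1016.

-1016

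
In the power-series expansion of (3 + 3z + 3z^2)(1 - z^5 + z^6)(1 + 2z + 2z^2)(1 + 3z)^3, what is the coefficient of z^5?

780

(3 + 3z + 3z^2) has coefficients 3,3,3 for degrees 0…2.
(1 - z^5 + z^6) has coefficients 1,0,0,0,0,-1 for degrees 0…5.
Multiplying by (1 + 2z + 2z^2) gives running coefficients 1,2,2,0,0,-1 for degrees 0…5.
Finally multiplying by (1 + 3z)^3, the product of all factors after the first has coefficients 1,11,47,99,108,53 for degrees 0…5.
[z^5] = 3·53 + 3·108 + 3·99 = 780.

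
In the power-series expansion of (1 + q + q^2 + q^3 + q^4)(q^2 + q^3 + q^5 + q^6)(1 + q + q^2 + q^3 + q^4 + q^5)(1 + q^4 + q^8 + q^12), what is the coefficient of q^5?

(1 + q + q^2 + q^3 + q^4) has coefficients 1,1,1,1,1 for degrees 0…4.
(q^2 + q^3 + q^5 + q^6) has coefficients 0,0,1,1,0,1 for degrees 0…5.
Multiplying by (1 + q + q^2 + q^3 + q^4 + q^5) gives running coefficients 0,0,1,2,2,3 for degrees 0…5.
Finally multiplying by (1 + q^4 + q^8 + q^12), the product of all factors after the first has coefficients 0,0,1,2,2,3 for degrees 0…5.
[q^5] = 1·3 + 1·2 + 1·2 + 1·1 + 1·0 = 8.

8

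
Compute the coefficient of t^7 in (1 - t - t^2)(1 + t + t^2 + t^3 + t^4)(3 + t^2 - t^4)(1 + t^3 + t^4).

(1 - t - t^2) has coefficients 1,-1,-1 for degrees 0…2.
(1 + t + t^2 + t^3 + t^4) has coefficients 1,1,1,1,1,0,0,0 for degrees 0…7.
Multiplying by (3 + t^2 - t^4) gives running coefficients 3,3,4,4,3,0,0,-1 for degrees 0…7.
Finally multiplying by (1 + t^3 + t^4), the product of all factors after the first has coefficients 3,3,4,7,9,7,8,6 for degrees 0…7.
[t^7] = 1·6 − 1·8 − 1·7 = -9.

-9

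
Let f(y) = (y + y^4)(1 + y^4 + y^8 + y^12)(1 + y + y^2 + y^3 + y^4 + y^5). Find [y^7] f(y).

(y + y^4) has coefficients 0,1,0,0,1 for degrees 0…4.
(1 + y^4 + y^8 + y^12) has coefficients 1,0,0,0,1,0,0,0 for degrees 0…7.
Finally multiplying by (1 + y + y^2 + y^3 + y^4 + y^5), the product of all factors after the first has coefficients 1,1,1,1,2,2,1,1 for degrees 0…7.
[y^7] = 1·1 + 1·1 = 2.

2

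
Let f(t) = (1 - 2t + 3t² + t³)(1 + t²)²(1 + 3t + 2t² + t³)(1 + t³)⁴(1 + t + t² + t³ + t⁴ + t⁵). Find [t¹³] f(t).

755

(1 - 2t + 3t² + t³) has coefficients 1,-2,3,1 for degrees 0…3.
(1 + t²)² has coefficients 1,0,2,0,1,0,0,0,0,0,0,0,0,0 for degrees 0…13.
Multiplying by (1 + 3t + 2t² + t³) gives running coefficients 1,3,4,7,5,5,2,1,0,0,0,0,0,0 for degrees 0…13.
Multiplying by (1 + t³)⁴ gives running coefficients 1,3,4,11,17,21,36,39,44,54,46,46,41,29 for degrees 0…13.
Finally multiplying by (1 + t + t² + t³ + t⁴ + t⁵), the product of all factors after the first has coefficients 1,4,8,19,36,57,92,128,168,211,240,265,270,260 for degrees 0…13.
[t¹³] = 1·260 − 2·270 + 3·265 + 1·240 = 755.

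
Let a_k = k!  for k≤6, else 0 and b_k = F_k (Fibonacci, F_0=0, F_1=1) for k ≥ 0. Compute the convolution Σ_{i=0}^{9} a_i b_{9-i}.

2049

Write out a_i and b_{9-i} for i = 0,…,9 and sum the products.
Σ = 1·34 + 1·21 + 2·13 + 6·8 + 24·5 + 120·3 + 720·2 + 0·1 + 0·1 + 0·0 = 2049.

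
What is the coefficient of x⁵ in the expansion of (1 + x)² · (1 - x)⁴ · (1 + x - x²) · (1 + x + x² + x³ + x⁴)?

-3

(1 + x)² has coefficients 1,2,1 for degrees 0…2.
(1 - x)⁴ has coefficients 1,-4,6,-4,1,0 for degrees 0…5.
Multiplying by (1 + x - x²) gives running coefficients 1,-3,1,6,-9,5 for degrees 0…5.
Finally multiplying by (1 + x + x² + x³ + x⁴), the product of all factors after the first has coefficients 1,-2,-1,5,-4,0 for degrees 0…5.
[x⁵] = 1·0 + 2·(-4) + 1·5 = -3.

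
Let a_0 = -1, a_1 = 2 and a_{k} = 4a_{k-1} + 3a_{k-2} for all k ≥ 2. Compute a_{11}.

The ordinary generating function has denominator 1 - 4t - 3t^2.
Iterating the recurrence: a_0,…,a_{11} = -1, 2, 5, 26, 119, 554, 2573, 11954, 55535, 258002, 1198613, 5568458.

5568458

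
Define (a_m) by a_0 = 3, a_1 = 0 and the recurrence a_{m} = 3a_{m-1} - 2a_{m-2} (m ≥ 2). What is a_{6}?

The ordinary generating function has denominator 1 - 3y + 2y^2.
Iterating the recurrence: a_0,…,a_{6} = 3, 0, -6, -18, -42, -90, -186.

-186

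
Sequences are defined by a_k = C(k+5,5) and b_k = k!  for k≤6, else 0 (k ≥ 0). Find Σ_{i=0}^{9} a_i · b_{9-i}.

Write out a_i and b_{9-i} for i = 0,…,9 and sum the products.
Σ = 1·0 + 6·0 + 21·0 + 56·720 + 126·120 + 252·24 + 462·6 + 792·2 + 1287·1 + 2002·1 = 69133.

69133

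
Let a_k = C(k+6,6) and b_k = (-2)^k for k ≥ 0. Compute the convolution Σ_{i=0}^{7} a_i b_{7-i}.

804

This is [x^7] in the product of the two ordinary generating functions.
Σ = 1·(-128) + 7·64 + 28·(-32) + 84·16 + 210·(-8) + 462·4 + 924·(-2) + 1716·1 = 804.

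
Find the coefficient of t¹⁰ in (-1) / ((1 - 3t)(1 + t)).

-44287

The denominator gives the recurrence a_n = 2a_(n−1) + 3a_(n−2) for n ≥ 2; the numerator fixes a_0 = -1, a_1 = -2.
Iterating: -1, -2, -7, -20, -61, -182, -547, -1640, -4921, -14762, -44287, so a_10 = -44287.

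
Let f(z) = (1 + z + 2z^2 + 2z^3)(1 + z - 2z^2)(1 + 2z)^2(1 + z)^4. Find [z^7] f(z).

-82

(1 + z + 2z^2 + 2z^3) has coefficients 1,1,2,2 for degrees 0…3.
(1 + z - 2z^2) has coefficients 1,1,-2,0,0,0,0,0 for degrees 0…7.
Multiplying by (1 + 2z)^2 gives running coefficients 1,5,6,-4,-8,0,0,0 for degrees 0…7.
Finally multiplying by (1 + z)^4, the product of all factors after the first has coefficients 1,9,32,54,33,-27,-58,-36 for degrees 0…7.
[z^7] = 1·(-36) + 1·(-58) + 2·(-27) + 2·33 = -82.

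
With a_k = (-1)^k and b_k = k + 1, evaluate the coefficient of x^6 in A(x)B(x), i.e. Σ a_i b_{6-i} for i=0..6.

4

The convolution is the t^6 coefficient of A(t)B(t).
Σ = 1·7 − 1·6 + 1·5 − 1·4 + 1·3 − 1·2 + 1·1 = 4.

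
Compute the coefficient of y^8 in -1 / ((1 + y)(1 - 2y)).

Partial fractions give a closed form: a_n = (-1/3)·(-1)^n + (-2/3)·2^n.
At n = 8: a_8 = -171.

-171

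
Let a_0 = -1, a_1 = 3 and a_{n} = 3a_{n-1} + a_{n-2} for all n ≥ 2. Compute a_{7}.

The ordinary generating function has denominator 1 - 3y - y^2.
Iterating the recurrence: a_0,…,a_{7} = -1, 3, 8, 27, 89, 294, 971, 3207.

3207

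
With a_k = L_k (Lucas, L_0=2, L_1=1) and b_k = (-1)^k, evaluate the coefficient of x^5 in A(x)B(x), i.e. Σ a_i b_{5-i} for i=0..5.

4

The convolution is the x^5 coefficient of A(x)B(x).
Σ = 2·(-1) + 1·1 + 3·(-1) + 4·1 + 7·(-1) + 11·1 = 4.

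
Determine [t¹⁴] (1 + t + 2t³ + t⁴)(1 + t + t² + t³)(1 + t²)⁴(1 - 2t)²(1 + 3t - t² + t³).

98

(1 + t + 2t³ + t⁴) has coefficients 1,1,0,2,1 for degrees 0…4.
(1 + t + t² + t³) has coefficients 1,1,1,1,0,0,0,0,0,0,0,0,0,0,0 for degrees 0…14.
Multiplying by (1 + t²)⁴ gives running coefficients 1,1,5,5,10,10,10,10,5,5,1,1,0,0,0 for degrees 0…14.
Multiplying by (1 - 2t)² gives running coefficients 1,-3,5,-11,10,-10,10,10,5,25,1,17,0,4,0 for degrees 0…14.
Finally multiplying by (1 + 3t - t² + t³), the product of all factors after the first has coefficients 1,0,-5,8,-31,36,-41,60,15,40,81,0,75,-12,29 for degrees 0…14.
[t¹⁴] = 1·29 + 1·(-12) + 2·0 + 1·81 = 98.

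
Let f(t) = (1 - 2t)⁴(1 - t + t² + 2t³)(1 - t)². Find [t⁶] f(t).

(1 - 2t)⁴ has coefficients 1,-8,24,-32,16 for degrees 0…4.
(1 - t + t² + 2t³) has coefficients 1,-1,1,2,0,0,0 for degrees 0…6.
Finally multiplying by (1 - t)², the product of all factors after the first has coefficients 1,-3,4,-1,-3,2,0 for degrees 0…6.
[t⁶] = 1·0 − 8·2 + 24·(-3) − 32·(-1) + 16·4 = 8.

8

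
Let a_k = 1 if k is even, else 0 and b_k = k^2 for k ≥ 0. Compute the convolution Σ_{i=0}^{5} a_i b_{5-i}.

35

The convolution is the t^5 coefficient of A(t)B(t).
Σ = 1·25 + 0·16 + 1·9 + 0·4 + 1·1 + 0·0 = 35.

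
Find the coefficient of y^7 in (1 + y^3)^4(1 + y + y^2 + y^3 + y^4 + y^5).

(1 + y^3)^4 has coefficients 1,0,0,4,0,0,6,0 for degrees 0…7.
(1 + y + y^2 + y^3 + y^4 + y^5) has coefficients 1,1,1,1,1,1,0,0 for degrees 0…7.
[y^7] = 1·0 + 4·1 + 6·1 = 10.

10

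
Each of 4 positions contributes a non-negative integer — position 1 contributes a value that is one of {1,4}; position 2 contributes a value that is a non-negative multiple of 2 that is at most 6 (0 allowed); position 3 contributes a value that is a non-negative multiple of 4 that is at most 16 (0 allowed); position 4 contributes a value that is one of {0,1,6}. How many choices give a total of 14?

6

The generating function for the choices is (q + q⁴)·(1 + q² + q⁴ + q⁶)·(1 + q⁴ + q⁸ + q¹² + q¹⁶)·(1 + q + q⁶); the count is [q¹⁴].
(q + q⁴) has coefficients 0,1,0,0,1 for degrees 0…4.
(1 + q² + q⁴ + q⁶) has coefficients 1,0,1,0,1,0,1,0,0,0,0,0,0,0,0 for degrees 0…14.
Multiplying by (1 + q⁴ + q⁸ + q¹² + q¹⁶) gives running coefficients 1,0,1,0,2,0,2,0,2,0,2,0,2,0,2 for degrees 0…14.
Finally multiplying by (1 + q + q⁶), the product of all factors after the first has coefficients 1,1,1,1,2,2,3,2,3,2,4,2,4,2,4 for degrees 0…14.
[q¹⁴] = 1·2 + 1·4 = 6.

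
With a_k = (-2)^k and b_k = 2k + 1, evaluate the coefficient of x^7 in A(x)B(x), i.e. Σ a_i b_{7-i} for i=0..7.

-23

Write out a_i and b_{7-i} for i = 0,…,7 and sum the products.
Σ = 1·15 − 2·13 + 4·11 − 8·9 + 16·7 − 32·5 + 64·3 − 128·1 = -23.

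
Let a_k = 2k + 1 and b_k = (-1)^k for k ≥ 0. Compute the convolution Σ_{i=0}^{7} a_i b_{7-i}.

This is [x^7] in the product of the two ordinary generating functions.
Σ = 1·(-1) + 3·1 + 5·(-1) + 7·1 + 9·(-1) + 11·1 + 13·(-1) + 15·1 = 8.

8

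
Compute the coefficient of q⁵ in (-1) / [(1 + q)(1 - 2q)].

The denominator gives the recurrence a_n = a_(n−1) + 2a_(n−2) for n ≥ 2; the numerator fixes a_0 = -1, a_1 = -1.
Iterating: -1, -1, -3, -5, -11, -21, so a_5 = -21.

-21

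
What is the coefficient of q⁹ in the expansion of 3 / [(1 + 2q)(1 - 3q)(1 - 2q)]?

The denominator gives the recurrence a_n = 3a_(n−1) + 4a_(n−2) − 12a_(n−3) for n ≥ 3; the numerator fixes a_0 = 3, a_1 = 9, a_2 = 39.
Iterating: 3, 9, 39, 117, 399, 1197, 3783, 11349, 34815, 104445, so a_9 = 104445.

104445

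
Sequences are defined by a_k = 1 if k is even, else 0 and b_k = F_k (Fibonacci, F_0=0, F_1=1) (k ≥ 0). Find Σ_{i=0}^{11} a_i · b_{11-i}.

144

This is [x^11] in the product of the two ordinary generating functions.
Σ = 1·89 + 0·55 + 1·34 + 0·21 + 1·13 + 0·8 + 1·5 + 0·3 + 1·2 + 0·1 + 1·1 + 0·0 = 144.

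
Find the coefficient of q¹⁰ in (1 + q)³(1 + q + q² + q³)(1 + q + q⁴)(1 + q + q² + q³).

(1 + q)³ has coefficients 1,3,3,1 for degrees 0…3.
(1 + q + q² + q³) has coefficients 1,1,1,1,0,0,0,0,0,0,0 for degrees 0…10.
Multiplying by (1 + q + q⁴) gives running coefficients 1,2,2,2,2,1,1,1,0,0,0 for degrees 0…10.
Finally multiplying by (1 + q + q² + q³), the product of all factors after the first has coefficients 1,3,5,7,8,7,6,5,3,2,1 for degrees 0…10.
[q¹⁰] = 1·1 + 3·2 + 3·3 + 1·5 = 21.

21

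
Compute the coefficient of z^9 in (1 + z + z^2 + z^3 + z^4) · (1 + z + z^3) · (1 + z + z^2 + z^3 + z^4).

(1 + z + z^2 + z^3 + z^4) has coefficients 1,1,1,1,1 for degrees 0…4.
(1 + z + z^3) has coefficients 1,1,0,1,0,0,0,0,0,0 for degrees 0…9.
Finally multiplying by (1 + z + z^2 + z^3 + z^4), the product of all factors after the first has coefficients 1,2,2,3,3,2,1,1,0,0 for degrees 0…9.
[z^9] = 1·0 + 1·0 + 1·1 + 1·1 + 1·2 = 4.

4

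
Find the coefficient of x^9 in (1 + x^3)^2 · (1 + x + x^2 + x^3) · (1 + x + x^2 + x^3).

6

(1 + x^3)^2 has coefficients 1,0,0,2,0,0,1 for degrees 0…6.
(1 + x + x^2 + x^3) has coefficients 1,1,1,1,0,0,0,0,0,0 for degrees 0…9.
Finally multiplying by (1 + x + x^2 + x^3), the product of all factors after the first has coefficients 1,2,3,4,3,2,1,0,0,0 for degrees 0…9.
[x^9] = 1·0 + 2·1 + 1·4 = 6.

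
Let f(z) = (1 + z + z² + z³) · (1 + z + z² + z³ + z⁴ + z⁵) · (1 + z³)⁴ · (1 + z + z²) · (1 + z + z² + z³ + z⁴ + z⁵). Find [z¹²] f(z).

616

(1 + z + z² + z³) has coefficients 1,1,1,1 for degrees 0…3.
(1 + z + z² + z³ + z⁴ + z⁵) has coefficients 1,1,1,1,1,1,0,0,0,0,0,0,0 for degrees 0…12.
Multiplying by (1 + z³)⁴ gives running coefficients 1,1,1,5,5,5,10,10,10,10,10,10,5 for degrees 0…12.
Multiplying by (1 + z + z²) gives running coefficients 1,2,3,7,11,15,20,25,30,30,30,30,25 for degrees 0…12.
Finally multiplying by (1 + z + z² + z³ + z⁴ + z⁵), the product of all factors after the first has coefficients 1,3,6,13,24,39,58,81,108,131,150,165,170 for degrees 0…12.
[z¹²] = 1·170 + 1·165 + 1·150 + 1·131 = 616.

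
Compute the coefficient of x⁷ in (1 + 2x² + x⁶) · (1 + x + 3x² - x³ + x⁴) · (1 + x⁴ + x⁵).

(1 + 2x² + x⁶) has coefficients 1,0,2,0,0,0,1 for degrees 0…6.
(1 + x + 3x² - x³ + x⁴) has coefficients 1,1,3,-1,1,0,0,0 for degrees 0…7.
Finally multiplying by (1 + x⁴ + x⁵), the product of all factors after the first has coefficients 1,1,3,-1,2,2,4,2 for degrees 0…7.
[x⁷] = 1·2 + 2·2 + 1·1 = 7.

7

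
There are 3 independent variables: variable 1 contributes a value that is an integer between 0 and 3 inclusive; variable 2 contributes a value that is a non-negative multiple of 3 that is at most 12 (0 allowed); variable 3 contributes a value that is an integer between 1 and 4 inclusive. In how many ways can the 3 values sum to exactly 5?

The generating function for the choices is (1 + z + z² + z³)·(1 + z³ + z⁶ + z⁹ + z¹²)·(z + z² + z³ + z⁴); the count is [z⁵].
(1 + z + z² + z³) has coefficients 1,1,1,1 for degrees 0…3.
(1 + z³ + z⁶ + z⁹ + z¹²) has coefficients 1,0,0,1,0,0 for degrees 0…5.
Finally multiplying by (z + z² + z³ + z⁴), the product of all factors after the first has coefficients 0,1,1,1,2,1 for degrees 0…5.
[z⁵] = 1·1 + 1·2 + 1·1 + 1·1 = 5.

5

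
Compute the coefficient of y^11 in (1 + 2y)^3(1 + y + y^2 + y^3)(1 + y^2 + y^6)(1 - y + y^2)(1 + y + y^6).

(1 + 2y)^3 has coefficients 1,6,12,8 for degrees 0…3.
(1 + y + y^2 + y^3) has coefficients 1,1,1,1,0,0,0,0,0,0,0,0 for degrees 0…11.
Multiplying by (1 + y^2 + y^6) gives running coefficients 1,1,2,2,1,1,1,1,1,1,0,0 for degrees 0…11.
Multiplying by (1 - y + y^2) gives running coefficients 1,0,2,1,1,2,1,1,1,1,0,1 for degrees 0…11.
Finally multiplying by (1 + y + y^6), the product of all factors after the first has coefficients 1,1,2,3,2,3,4,2,4,3,2,3 for degrees 0…11.
[y^11] = 1·3 + 6·2 + 12·3 + 8·4 = 83.

83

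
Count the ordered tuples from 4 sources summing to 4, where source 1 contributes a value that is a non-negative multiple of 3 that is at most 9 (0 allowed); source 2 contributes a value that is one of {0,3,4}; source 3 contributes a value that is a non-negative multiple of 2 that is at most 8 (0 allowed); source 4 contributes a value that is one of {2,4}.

2

The generating function for the choices is (1 + z³ + z⁶ + z⁹)·(1 + z³ + z⁴)·(1 + z² + z⁴ + z⁶ + z⁸)·(z² + z⁴); the count is [z⁴].
(1 + z³ + z⁶ + z⁹) has coefficients 1,0,0,1,0 for degrees 0…4.
(1 + z³ + z⁴) has coefficients 1,0,0,1,1 for degrees 0…4.
Multiplying by (1 + z² + z⁴ + z⁶ + z⁸) gives running coefficients 1,0,1,1,2 for degrees 0…4.
Finally multiplying by (z² + z⁴), the product of all factors after the first has coefficients 0,0,1,0,2 for degrees 0…4.
[z⁴] = 1·2 + 1·0 = 2.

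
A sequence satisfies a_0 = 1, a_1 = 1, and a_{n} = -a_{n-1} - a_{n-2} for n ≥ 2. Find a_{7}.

1

The ordinary generating function has denominator 1 + q + q^2.
Iterating the recurrence: a_0,…,a_{7} = 1, 1, -2, 1, 1, -2, 1, 1.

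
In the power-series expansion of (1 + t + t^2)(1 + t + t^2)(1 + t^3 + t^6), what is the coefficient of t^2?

3

(1 + t + t^2) has coefficients 1,1,1 for degrees 0…2.
(1 + t + t^2) has coefficients 1,1,1 for degrees 0…2.
Finally multiplying by (1 + t^3 + t^6), the product of all factors after the first has coefficients 1,1,1 for degrees 0…2.
[t^2] = 1·1 + 1·1 + 1·1 = 3.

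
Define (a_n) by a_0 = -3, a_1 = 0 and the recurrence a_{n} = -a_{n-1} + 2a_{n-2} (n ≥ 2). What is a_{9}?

510

The ordinary generating function has denominator 1 + z - 2z^2.
Iterating the recurrence: a_0,…,a_{9} = -3, 0, -6, 6, -18, 30, -66, 126, -258, 510.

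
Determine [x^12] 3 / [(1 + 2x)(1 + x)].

Partial fractions give a closed form: a_n = (6)·(-2)^n + (-3)·(-1)^n.
At n = 12: a_12 = 24573.

24573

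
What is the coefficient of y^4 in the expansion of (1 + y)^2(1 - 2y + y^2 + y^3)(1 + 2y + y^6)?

(1 + y)^2 has coefficients 1,2,1 for degrees 0…2.
(1 - 2y + y^2 + y^3) has coefficients 1,-2,1,1,0 for degrees 0…4.
Finally multiplying by (1 + 2y + y^6), the product of all factors after the first has coefficients 1,0,-3,3,2 for degrees 0…4.
[y^4] = 1·2 + 2·3 + 1·(-3) = 5.

5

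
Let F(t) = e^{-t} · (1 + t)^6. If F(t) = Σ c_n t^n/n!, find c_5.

The EGF product rule gives c_5 = Σ_{k_1+k_2=5} C(5; k_1,k_2) · ∏ g_i(k_i), where e^{-t} gives (-1)^k; (1+t)^6 gives the falling factorial (6)_k.
g_1(k) for k = 0…5: 1, -1, 1, -1, 1, -1.
g_2(k) for k = 0…5: 1, 6, 30, 120, 360, 720.
c_5 = Σ_k C(5,k)·g_1(k)·g_2(5−k) = 1·1·720 + 5·(-1)·360 + 10·1·120 + 10·(-1)·30 + 5·1·6 + 1·(-1)·1 = 720 − 1800 + 1200 − 300 + 30 − 1 = -151.

-151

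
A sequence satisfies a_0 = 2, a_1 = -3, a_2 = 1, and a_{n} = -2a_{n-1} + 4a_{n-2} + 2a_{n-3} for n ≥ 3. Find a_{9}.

The ordinary generating function has denominator 1 + 2z - 4z^2 - 2z^3.
Iterating the recurrence: a_0,…,a_{9} = 2, -3, 1, -10, 18, -74, 200, -660, 1972, -6184.

-6184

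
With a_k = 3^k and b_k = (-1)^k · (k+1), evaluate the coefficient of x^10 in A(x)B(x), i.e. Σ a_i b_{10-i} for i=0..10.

Write out a_i and b_{10-i} for i = 0,…,10 and sum the products.
Σ = 1·11 + 3·(-10) + 9·9 + 27·(-8) + 81·7 + 243·(-6) + 729·5 + 2187·(-4) + 6561·3 + 19683·(-2) + 59049·1 = 33218.

33218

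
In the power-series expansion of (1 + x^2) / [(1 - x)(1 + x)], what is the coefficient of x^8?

The denominator gives the recurrence a_n = a_(n−2) for n ≥ 3; the numerator fixes a_0 = 1, a_1 = 0, a_2 = 2.
Iterating: 1, 0, 2, 0, 2, 0, 2, 0, 2, so a_8 = 2.

2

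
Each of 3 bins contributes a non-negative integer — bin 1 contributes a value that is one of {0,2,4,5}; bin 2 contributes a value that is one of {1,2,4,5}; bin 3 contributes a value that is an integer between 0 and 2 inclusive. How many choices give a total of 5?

5

The generating function for the choices is (1 + t² + t⁴ + t⁵)·(t + t² + t⁴ + t⁵)·(1 + t + t²); the count is [t⁵].
(1 + t² + t⁴ + t⁵) has coefficients 1,0,1,0,1,1 for degrees 0…5.
(t + t² + t⁴ + t⁵) has coefficients 0,1,1,0,1,1 for degrees 0…5.
Finally multiplying by (1 + t + t²), the product of all factors after the first has coefficients 0,1,2,2,2,2 for degrees 0…5.
[t⁵] = 1·2 + 1·2 + 1·1 + 1·0 = 5.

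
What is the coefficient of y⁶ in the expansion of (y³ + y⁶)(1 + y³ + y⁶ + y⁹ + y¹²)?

(y³ + y⁶) has coefficients 0,0,0,1,0,0,1 for degrees 0…6.
(1 + y³ + y⁶ + y⁹ + y¹²) has coefficients 1,0,0,1,0,0,1 for degrees 0…6.
[y⁶] = 1·1 + 1·1 = 2.

2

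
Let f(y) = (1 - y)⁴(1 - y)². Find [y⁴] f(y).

(1 - y)⁴ has coefficients 1,-4,6,-4,1 for degrees 0…4.
(1 - y)² has coefficients 1,-2,1,0,0 for degrees 0…4.
[y⁴] = 1·0 − 4·0 + 6·1 − 4·(-2) + 1·1 = 15.

15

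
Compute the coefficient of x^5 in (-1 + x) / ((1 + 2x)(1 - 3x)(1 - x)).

Partial fractions give a closed form: a_n = (-2/5)·(-2)^n + (-3/5)·3^n.
At n = 5: a_5 = -133.

-133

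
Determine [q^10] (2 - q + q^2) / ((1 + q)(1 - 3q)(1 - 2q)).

The denominator gives the recurrence a_n = 4a_(n−1) − a_(n−2) − 6a_(n−3) for n ≥ 3; the numerator fixes a_0 = 2, a_1 = 7, a_2 = 27.
Iterating: 2, 7, 27, 89, 287, 897, 2767, 8449, 25647, 77537, 233807, so a_10 = 233807.

233807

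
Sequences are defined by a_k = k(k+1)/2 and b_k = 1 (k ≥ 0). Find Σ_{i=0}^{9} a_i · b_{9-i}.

Write out a_i and b_{9-i} for i = 0,…,9 and sum the products.
Σ = 0·1 + 1·1 + 3·1 + 6·1 + 10·1 + 15·1 + 21·1 + 28·1 + 36·1 + 45·1 = 165.

165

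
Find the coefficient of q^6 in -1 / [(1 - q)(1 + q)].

The denominator gives the recurrence a_n = a_(n−2) for n ≥ 2; the numerator fixes a_0 = -1, a_1 = 0.
Iterating: -1, 0, -1, 0, -1, 0, -1, so a_6 = -1.

-1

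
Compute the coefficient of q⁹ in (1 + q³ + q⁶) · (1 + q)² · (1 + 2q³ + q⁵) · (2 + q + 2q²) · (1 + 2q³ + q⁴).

98

(1 + q³ + q⁶) has coefficients 1,0,0,1,0,0,1 for degrees 0…6.
(1 + q)² has coefficients 1,2,1,0,0,0,0,0,0,0 for degrees 0…9.
Multiplying by (1 + 2q³ + q⁵) gives running coefficients 1,2,1,2,4,3,2,1,0,0 for degrees 0…9.
Multiplying by (2 + q + 2q²) gives running coefficients 2,5,6,9,12,14,15,10,5,2 for degrees 0…9.
Finally multiplying by (1 + 2q³ + q⁴), the product of all factors after the first has coefficients 2,5,6,13,24,31,39,43,45,46 for degrees 0…9.
[q⁹] = 1·46 + 1·39 + 1·13 = 98.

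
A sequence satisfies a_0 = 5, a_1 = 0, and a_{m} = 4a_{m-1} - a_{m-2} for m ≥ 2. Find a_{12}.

The ordinary generating function has denominator 1 - 4q + q^2.
Iterating the recurrence: a_0,…,a_{12} = 5, 0, -5, -20, -75, -280, -1045, -3900, -14555, -54320, -202725, -756580, -2823595.

-2823595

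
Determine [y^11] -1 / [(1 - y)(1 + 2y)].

1365

Partial fractions give a closed form: a_n = (-1/3)·1^n + (-2/3)·(-2)^n.
At n = 11: a_11 = 1365.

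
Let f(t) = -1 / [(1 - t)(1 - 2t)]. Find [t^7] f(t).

-255

Partial fractions give a closed form: a_n = (1)·1^n + (-2)·2^n.
At n = 7: a_7 = -255.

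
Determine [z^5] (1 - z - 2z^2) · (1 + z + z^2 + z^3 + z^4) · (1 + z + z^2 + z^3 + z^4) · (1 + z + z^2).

-17

(1 - z - 2z^2) has coefficients 1,-1,-2 for degrees 0…2.
(1 + z + z^2 + z^3 + z^4) has coefficients 1,1,1,1,1,0 for degrees 0…5.
Multiplying by (1 + z + z^2 + z^3 + z^4) gives running coefficients 1,2,3,4,5,4 for degrees 0…5.
Finally multiplying by (1 + z + z^2), the product of all factors after the first has coefficients 1,3,6,9,12,13 for degrees 0…5.
[z^5] = 1·13 − 1·12 − 2·9 = -17.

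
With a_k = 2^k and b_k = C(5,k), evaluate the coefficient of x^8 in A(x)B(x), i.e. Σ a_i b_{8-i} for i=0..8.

Write out a_i and b_{8-i} for i = 0,…,8 and sum the products.
Σ = 1·0 + 2·0 + 4·0 + 8·1 + 16·5 + 32·10 + 64·10 + 128·5 + 256·1 = 1944.

1944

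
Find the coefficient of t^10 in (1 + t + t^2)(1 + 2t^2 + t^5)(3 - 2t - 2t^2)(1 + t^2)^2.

(1 + t + t^2) has coefficients 1,1,1 for degrees 0…2.
(1 + 2t^2 + t^5) has coefficients 1,0,2,0,0,1,0,0,0,0,0 for degrees 0…10.
Multiplying by (3 - 2t - 2t^2) gives running coefficients 3,-2,4,-4,-4,3,-2,-2,0,0,0 for degrees 0…10.
Finally multiplying by (1 + t^2)^2, the product of all factors after the first has coefficients 3,-2,10,-8,7,-7,-6,0,-8,-1,-2 for degrees 0…10.
[t^10] = 1·(-2) + 1·(-1) + 1·(-8) = -11.

-11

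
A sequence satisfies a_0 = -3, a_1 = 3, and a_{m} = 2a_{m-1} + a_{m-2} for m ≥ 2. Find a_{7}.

The ordinary generating function has denominator 1 - 2x - x^2.
Iterating the recurrence: a_0,…,a_{7} = -3, 3, 3, 9, 21, 51, 123, 297.

297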